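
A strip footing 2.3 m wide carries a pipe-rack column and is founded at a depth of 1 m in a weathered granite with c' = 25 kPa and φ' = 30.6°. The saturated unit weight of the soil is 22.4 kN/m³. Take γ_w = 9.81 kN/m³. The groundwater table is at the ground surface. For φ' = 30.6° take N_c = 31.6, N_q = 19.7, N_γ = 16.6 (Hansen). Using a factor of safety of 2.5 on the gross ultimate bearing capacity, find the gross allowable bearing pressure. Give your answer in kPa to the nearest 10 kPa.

With the water table at the surface the whole profile is submerged: γ' = 22.4 − 9.81 = 12.59 kN/m³, so q = γ'·D_f = 12.59 kPa; the same γ' applies in the ½γBN_γ term.
q_ult = c·N_c + q·N_q + 0.5·γ·B·N_γ
     = 25 × 31.6 + 12.59 × 19.7 + 0.5 × 12.59 × 2.3 × 16.6
     = 790 + 248.02 + 240.34 = 1278.4 kPa.
q_all = 1278.4 / 2.5 = 511.35 kPa.

q_all ≈ 510 kPa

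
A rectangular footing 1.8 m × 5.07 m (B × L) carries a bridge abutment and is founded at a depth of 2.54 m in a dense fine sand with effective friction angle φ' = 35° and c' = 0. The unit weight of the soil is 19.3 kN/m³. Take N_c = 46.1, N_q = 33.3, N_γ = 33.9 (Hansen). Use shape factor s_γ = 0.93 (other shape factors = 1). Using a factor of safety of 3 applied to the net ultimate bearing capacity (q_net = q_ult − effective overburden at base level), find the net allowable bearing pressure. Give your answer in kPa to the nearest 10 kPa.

Overburden at base level: q = 19.3 × 2.54 = 49.022 kPa.
Surcharge term q·N_q = 49.022 × 33.3 = 1632.4 kPa; self-weight term 0.5·γ·B·N_γ·s_γ = 0.5 × 19.3 × 1.8 × 33.9 × 0.93 = 547.62 kPa.
q_ult = 1632.4 + 547.62 = 2180.1 kPa.
Net ultimate: q_net = 2180.1 − 49.022 = 2131 kPa.
q_all(net) = 2131 / 3 = 710.34 kPa.

q_all(net) ≈ 710 kPa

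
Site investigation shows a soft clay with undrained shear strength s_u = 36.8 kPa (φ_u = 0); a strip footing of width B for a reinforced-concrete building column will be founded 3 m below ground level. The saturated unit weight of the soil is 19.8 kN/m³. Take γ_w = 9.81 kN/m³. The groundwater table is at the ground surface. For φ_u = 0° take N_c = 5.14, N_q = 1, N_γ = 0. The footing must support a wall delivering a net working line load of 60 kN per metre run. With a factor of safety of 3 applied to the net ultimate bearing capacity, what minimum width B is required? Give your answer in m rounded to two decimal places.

Water table at ground surface, so effective unit weight γ' = 19.8 − 9.81 = 9.99 kN/m³ is used throughout; overburden q = 9.99 × 3 = 29.97 kPa.
Cohesion term c·N_c = 36.8 × 5.14 = 189.15 kPa; surcharge term q·N_q = 29.97 × 1 = 29.97 kPa.
q_ult = 189.15 + 29.97 = 219.12 kPa.
For φ = 0 the ½γBN_γ term vanishes, so q_ult is independent of B. q_net = 219.12 − 29.97 = 189.15 kPa; q_all(net) = 189.15/3 = 63.051 kPa.
Required width B = w / q_all(net) = 60 / 63.051 = 0.952 m.

B = 0.95 m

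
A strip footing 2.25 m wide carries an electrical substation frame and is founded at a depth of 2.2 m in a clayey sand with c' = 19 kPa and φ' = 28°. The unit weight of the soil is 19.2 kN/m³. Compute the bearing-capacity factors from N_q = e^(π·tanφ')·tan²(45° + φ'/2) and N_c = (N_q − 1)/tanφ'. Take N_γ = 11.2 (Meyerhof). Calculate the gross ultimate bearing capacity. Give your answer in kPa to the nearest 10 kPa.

q_ult ≈ 1350 kPa

tan28° = 0.5317, so N_q = e^(π×0.5317)·tan²(59°) = 5.314 × 2.77 = 14.72.
N_c = (14.72 − 1)/tan28° = 25.8.
q = γ·D_f = 19.2 × 2.2 = 42.24 kPa.
c·N_c = 19 × 25.803 = 490.26 kPa
q·N_q = 42.24 × 14.72 = 621.77 kPa
0.5·γ·B·N_γ = 0.5 × 19.2 × 2.25 × 11.2 = 241.92 kPa
q_ult = 490.26 + 621.77 + 241.92 = 1354 kPa.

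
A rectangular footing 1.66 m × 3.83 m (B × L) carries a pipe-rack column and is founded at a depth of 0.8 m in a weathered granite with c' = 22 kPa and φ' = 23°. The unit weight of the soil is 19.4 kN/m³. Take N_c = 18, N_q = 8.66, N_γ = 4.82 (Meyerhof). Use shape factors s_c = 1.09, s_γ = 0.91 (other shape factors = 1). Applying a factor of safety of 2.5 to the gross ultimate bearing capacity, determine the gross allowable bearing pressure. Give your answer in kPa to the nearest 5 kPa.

q_all ≈ 255 kPa

Overburden at base level: q = 19.4 × 0.8 = 15.52 kPa.
Cohesion term c·N_c·s_c = 22 × 18 × 1.09 = 431.64 kPa; surcharge term q·N_q = 15.52 × 8.66 = 134.4 kPa; self-weight term 0.5·γ·B·N_γ·s_γ = 0.5 × 19.4 × 1.66 × 4.82 × 0.91 = 70.627 kPa.
q_ult = 431.64 + 134.4 + 70.627 = 636.67 kPa.
q_all = q_ult / FS = 636.67 / 2.5 = 254.67 kPa.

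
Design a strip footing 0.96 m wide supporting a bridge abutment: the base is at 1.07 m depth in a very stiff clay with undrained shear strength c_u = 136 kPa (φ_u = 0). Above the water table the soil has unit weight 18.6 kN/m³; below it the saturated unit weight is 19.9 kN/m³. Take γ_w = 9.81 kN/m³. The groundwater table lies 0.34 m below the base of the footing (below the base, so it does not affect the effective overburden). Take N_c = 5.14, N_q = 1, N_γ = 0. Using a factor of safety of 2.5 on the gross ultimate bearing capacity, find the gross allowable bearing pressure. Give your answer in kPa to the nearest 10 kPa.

Effective surcharge at the founding depth q = γ·D_f = 18.6 × 1.07 = 19.902 kPa.
q_ult = c·N_c + q·N_q
     = 136 × 5.14 + 19.902 × 1
     = 699.04 + 19.902 = 718.94 kPa.
q_all = 718.94 / 2.5 = 287.58 kPa.

q_all ≈ 290 kPa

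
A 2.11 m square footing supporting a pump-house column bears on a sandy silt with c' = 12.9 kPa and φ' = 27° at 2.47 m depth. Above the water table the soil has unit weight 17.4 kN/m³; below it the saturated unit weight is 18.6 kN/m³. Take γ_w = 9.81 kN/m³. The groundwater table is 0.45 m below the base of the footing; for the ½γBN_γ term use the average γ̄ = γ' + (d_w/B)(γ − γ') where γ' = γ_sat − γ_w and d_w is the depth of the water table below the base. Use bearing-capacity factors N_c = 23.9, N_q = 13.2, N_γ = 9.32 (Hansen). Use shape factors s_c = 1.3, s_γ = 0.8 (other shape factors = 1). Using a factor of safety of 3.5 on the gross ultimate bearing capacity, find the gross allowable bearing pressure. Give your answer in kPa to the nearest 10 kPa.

q = γ·D_f = 17.4 × 2.47 = 42.978 kPa.
γ' = 8.79 kN/m³; averaging over the depth B below the base, γ̄ = γ' + (d_w/B)(γ − γ') = 10.626 kN/m³.
c·N_c·s_c = 12.9 × 23.9 × 1.3 = 400.8 kPa
q·N_q = 42.978 × 13.2 = 567.31 kPa
0.5·γ·B·N_γ·s_γ = 0.5 × 10.626 × 2.11 × 9.32 × 0.8 = 83.587 kPa
q_ult = 400.8 + 567.31 + 83.587 = 1051.7 kPa.
q_all = 1051.7 / 3.5 = 300.49 kPa.

q_all ≈ 300 kPa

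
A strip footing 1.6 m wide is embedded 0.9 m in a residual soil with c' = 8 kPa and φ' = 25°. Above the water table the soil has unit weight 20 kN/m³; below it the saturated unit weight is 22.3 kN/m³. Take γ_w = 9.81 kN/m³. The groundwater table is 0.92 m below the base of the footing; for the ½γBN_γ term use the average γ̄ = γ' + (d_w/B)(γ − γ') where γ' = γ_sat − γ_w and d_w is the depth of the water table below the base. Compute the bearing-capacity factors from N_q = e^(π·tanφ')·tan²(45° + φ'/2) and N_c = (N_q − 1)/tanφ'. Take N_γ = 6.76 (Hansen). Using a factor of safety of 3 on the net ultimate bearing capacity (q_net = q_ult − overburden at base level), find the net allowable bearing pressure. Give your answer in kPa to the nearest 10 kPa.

q_all(net) ≈ 140 kPa

N_q = e^(π·tan25°)·tan²(57.5°) = 10.66; N_c = (N_q − 1)/tanφ' = 20.72.
q = γ·D_f = 20 × 0.9 = 18 kPa.
γ' = 12.49 kN/m³; averaging over the depth B below the base, γ̄ = γ' + (d_w/B)(γ − γ') = 16.808 kN/m³.
c·N_c = 8 × 20.721 = 165.76 kPa
q·N_q = 18 × 10.662 = 191.92 kPa
0.5·γ·B·N_γ = 0.5 × 16.808 × 1.6 × 6.76 = 90.899 kPa
q_ult = 165.76 + 191.92 + 90.899 = 448.58 kPa.
q_net = 448.58 − 18 = 430.58 kPa.
q_all(net) = 430.58 / 3 = 143.53 kPa.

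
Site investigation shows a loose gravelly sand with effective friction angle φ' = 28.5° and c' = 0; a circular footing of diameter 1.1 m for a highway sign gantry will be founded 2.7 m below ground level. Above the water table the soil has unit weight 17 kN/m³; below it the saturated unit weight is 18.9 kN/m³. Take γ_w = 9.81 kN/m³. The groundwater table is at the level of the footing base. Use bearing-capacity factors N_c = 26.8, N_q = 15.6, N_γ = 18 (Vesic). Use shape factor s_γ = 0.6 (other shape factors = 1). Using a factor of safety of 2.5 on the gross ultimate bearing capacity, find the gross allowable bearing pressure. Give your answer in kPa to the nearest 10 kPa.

q = γ·D_f = 17 × 2.7 = 45.9 kPa.
For the ½γBN_γ term take γ' = 18.9 − 9.81 = 9.09 kN/m³ (soil below base is submerged).
q·N_q = 45.9 × 15.6 = 716.04 kPa
0.5·γ·B·N_γ·s_γ = 0.5 × 9.09 × 1.1 × 18 × 0.6 = 53.995 kPa
q_ult = 716.04 + 53.995 = 770.03 kPa.
q_all = 770.03 / 2.5 = 308.01 kPa.

q_all ≈ 310 kPa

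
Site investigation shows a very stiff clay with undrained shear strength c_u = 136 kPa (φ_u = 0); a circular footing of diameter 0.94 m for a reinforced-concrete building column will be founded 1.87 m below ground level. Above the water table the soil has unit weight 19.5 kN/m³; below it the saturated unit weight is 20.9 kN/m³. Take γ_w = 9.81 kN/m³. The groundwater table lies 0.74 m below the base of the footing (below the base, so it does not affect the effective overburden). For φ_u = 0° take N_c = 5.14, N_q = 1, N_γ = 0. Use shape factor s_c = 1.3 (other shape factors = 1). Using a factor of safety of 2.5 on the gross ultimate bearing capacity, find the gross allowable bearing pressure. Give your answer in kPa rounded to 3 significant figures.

q_all ≈ 378 kPa

Effective surcharge at the founding depth q = γ·D_f = 19.5 × 1.87 = 36.465 kPa.
q_ult = c·N_c·s_c + q·N_q
     = 136 × 5.14 × 1.3 + 36.465 × 1
     = 908.75 + 36.465 = 945.22 kPa.
q_all = 945.22 / 2.5 = 378.09 kPa.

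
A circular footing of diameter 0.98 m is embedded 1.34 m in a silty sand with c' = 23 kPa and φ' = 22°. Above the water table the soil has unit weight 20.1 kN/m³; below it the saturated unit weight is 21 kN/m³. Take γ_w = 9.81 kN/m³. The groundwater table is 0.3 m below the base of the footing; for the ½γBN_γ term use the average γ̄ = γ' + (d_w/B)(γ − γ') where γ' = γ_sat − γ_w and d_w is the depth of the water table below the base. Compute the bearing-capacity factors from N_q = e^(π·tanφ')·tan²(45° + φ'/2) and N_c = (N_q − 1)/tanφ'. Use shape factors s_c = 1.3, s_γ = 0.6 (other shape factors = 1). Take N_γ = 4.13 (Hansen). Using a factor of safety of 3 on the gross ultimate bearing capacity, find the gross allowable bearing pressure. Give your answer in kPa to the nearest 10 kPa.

q_all ≈ 240 kPa

N_q = e^(π·tan22°)·tan²(56°) = 7.82; N_c = (N_q − 1)/tanφ' = 16.88.
Effective surcharge at the founding depth q = γ·D_f = 20.1 × 1.34 = 26.934 kPa.
With d_w = 0.3 m < B, γ̄ = 11.19 + (0.3/0.98) × (20.1 − 11.19) = 13.918 kN/m³.
q_ult = c·N_c·s_c + q·N_q + 0.5·γ·B·N_γ·s_γ
     = 23 × 16.883 × 1.3 + 26.934 × 7.8211 + 0.5 × 13.918 × 0.98 × 4.13 × 0.6
     = 504.8 + 210.65 + 16.899 = 732.35 kPa.
q_all = 732.35 / 3 = 244.12 kPa.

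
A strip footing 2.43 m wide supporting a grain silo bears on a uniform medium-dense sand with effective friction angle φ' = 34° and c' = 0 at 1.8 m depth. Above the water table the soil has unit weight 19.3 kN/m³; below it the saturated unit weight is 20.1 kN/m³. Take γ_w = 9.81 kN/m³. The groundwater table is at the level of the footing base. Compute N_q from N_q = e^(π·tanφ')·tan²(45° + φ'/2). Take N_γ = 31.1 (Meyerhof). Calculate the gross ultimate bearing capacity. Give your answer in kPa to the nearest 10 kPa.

q_ult ≈ 1410 kPa

tan34° = 0.6745, so N_q = e^(π×0.6745)·tan²(62°) = 8.323 × 3.537 = 29.44.
q = γ·D_f = 19.3 × 1.8 = 34.74 kPa.
For the ½γBN_γ term take γ' = 20.1 − 9.81 = 10.29 kN/m³ (soil below base is submerged).
q·N_q = 34.74 × 29.44 = 1022.7 kPa
0.5·γ·B·N_γ = 0.5 × 10.29 × 2.43 × 31.1 = 388.82 kPa
q_ult = 1022.7 + 388.82 = 1411.6 kPa.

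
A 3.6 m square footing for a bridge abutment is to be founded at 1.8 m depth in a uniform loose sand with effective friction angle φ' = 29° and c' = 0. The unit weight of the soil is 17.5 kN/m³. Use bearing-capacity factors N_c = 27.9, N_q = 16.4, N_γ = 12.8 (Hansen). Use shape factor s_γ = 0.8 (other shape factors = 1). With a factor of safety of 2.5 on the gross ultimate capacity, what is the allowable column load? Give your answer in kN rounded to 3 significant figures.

q = γ·D_f = 17.5 × 1.8 = 31.5 kPa.
q·N_q = 31.5 × 16.4 = 516.6 kPa
0.5·γ·B·N_γ·s_γ = 0.5 × 17.5 × 3.6 × 12.8 × 0.8 = 322.56 kPa
q_ult = 516.6 + 322.56 = 839.16 kPa.
Gross allowable pressure q_all = 839.16 / 2.5 = 335.66 kPa.
Footing area = 12.96 m², so allowable column load = 335.66 × 12.96 = 4350.2 kN.

P_all ≈ 4350 kN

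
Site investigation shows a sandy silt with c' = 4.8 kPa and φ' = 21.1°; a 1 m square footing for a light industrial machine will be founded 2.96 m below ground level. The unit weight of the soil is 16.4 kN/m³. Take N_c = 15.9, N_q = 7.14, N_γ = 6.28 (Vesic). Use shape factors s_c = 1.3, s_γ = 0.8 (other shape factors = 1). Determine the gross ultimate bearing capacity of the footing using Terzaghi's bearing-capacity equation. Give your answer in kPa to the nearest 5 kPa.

q_ult ≈ 485 kPa

q = γ·D_f = 16.4 × 2.96 = 48.544 kPa.
c·N_c·s_c = 4.8 × 15.9 × 1.3 = 99.216 kPa
q·N_q = 48.544 × 7.14 = 346.6 kPa
0.5·γ·B·N_γ·s_γ = 0.5 × 16.4 × 1 × 6.28 × 0.8 = 41.197 kPa
q_ult = 99.216 + 346.6 + 41.197 = 487.02 kPa.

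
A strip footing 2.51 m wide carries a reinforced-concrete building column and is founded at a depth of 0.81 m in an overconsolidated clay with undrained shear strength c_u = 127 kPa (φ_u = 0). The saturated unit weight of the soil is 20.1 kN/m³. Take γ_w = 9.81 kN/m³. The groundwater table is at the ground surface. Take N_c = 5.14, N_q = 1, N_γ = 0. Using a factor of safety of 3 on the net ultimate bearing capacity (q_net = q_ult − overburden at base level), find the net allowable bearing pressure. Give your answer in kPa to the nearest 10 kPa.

γ' = 20.1 − 9.81 = 10.29 kN/m³ (submerged throughout). q = 10.29 × 0.81 = 8.3349 kPa.
c·N_c = 127 × 5.14 = 652.78 kPa
q·N_q = 8.3349 × 1 = 8.3349 kPa
q_ult = 652.78 + 8.3349 = 661.11 kPa.
q_net = 661.11 − 8.3349 = 652.78 kPa.
q_all(net) = 652.78 / 3 = 217.59 kPa.

q_all(net) ≈ 220 kPa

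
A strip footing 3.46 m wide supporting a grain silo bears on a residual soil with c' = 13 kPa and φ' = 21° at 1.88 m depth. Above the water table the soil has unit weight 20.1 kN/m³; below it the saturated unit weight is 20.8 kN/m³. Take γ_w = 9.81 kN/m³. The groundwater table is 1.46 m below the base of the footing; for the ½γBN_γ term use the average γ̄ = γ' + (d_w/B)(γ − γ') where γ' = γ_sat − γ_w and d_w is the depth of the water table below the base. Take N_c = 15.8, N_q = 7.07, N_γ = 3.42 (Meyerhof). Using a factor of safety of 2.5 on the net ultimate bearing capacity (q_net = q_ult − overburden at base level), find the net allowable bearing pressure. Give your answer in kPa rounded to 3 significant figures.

Effective surcharge at the founding depth q = γ·D_f = 20.1 × 1.88 = 37.788 kPa.
With d_w = 1.46 m < B, γ̄ = 10.99 + (1.46/3.46) × (20.1 − 10.99) = 14.834 kN/m³.
q_ult = c·N_c + q·N_q + 0.5·γ·B·N_γ
     = 13 × 15.8 + 37.788 × 7.07 + 0.5 × 14.834 × 3.46 × 3.42
     = 205.4 + 267.16 + 87.767 = 560.33 kPa.
q_net = 560.33 − 37.788 = 522.54 kPa.
q_all(net) = 522.54 / 2.5 = 209.02 kPa.

q_all(net) ≈ 209 kPa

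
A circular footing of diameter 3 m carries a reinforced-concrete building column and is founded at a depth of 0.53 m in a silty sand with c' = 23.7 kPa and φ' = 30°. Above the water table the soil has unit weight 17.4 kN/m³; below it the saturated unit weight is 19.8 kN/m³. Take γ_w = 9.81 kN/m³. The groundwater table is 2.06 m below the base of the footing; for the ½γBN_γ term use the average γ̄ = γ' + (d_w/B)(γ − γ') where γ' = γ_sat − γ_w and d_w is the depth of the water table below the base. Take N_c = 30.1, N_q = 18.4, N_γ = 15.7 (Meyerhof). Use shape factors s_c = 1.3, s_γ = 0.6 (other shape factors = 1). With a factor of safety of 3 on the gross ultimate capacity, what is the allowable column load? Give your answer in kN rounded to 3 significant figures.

P_all ≈ 3090 kN

Effective surcharge at the founding depth q = γ·D_f = 17.4 × 0.53 = 9.222 kPa.
With d_w = 2.06 m < B, γ̄ = 9.99 + (2.06/3) × (17.4 − 9.99) = 15.078 kN/m³.
q_ult = c·N_c·s_c + q·N_q + 0.5·γ·B·N_γ·s_γ
     = 23.7 × 30.1 × 1.3 + 9.222 × 18.4 + 0.5 × 15.078 × 3 × 15.7 × 0.6
     = 927.38 + 169.68 + 213.05 = 1310.1 kPa.
Gross allowable pressure q_all = 1310.1 / 3 = 436.71 kPa.
Footing area = 7.0686 m², so allowable column load = 436.71 × 7.0686 = 3086.9 kN.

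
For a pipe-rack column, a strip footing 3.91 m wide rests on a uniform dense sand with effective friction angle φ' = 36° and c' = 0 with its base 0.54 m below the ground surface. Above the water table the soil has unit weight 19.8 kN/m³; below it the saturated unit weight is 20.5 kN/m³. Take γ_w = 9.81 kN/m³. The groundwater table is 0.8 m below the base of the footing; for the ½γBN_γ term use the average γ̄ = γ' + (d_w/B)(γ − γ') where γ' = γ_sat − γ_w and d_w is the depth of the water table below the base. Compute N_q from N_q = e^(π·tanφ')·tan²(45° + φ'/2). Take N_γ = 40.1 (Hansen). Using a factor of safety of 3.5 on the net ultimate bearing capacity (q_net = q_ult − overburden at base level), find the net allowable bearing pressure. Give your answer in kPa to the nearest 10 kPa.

N_q = e^(π·tan36°)·tan²(63°) = 37.75.
q = γ·D_f = 19.8 × 0.54 = 10.692 kPa.
γ' = 10.69 kN/m³; averaging over the depth B below the base, γ̄ = γ' + (d_w/B)(γ − γ') = 12.554 kN/m³.
q·N_q = 10.692 × 37.752 = 403.65 kPa
0.5·γ·B·N_γ = 0.5 × 12.554 × 3.91 × 40.1 = 984.17 kPa
q_ult = 403.65 + 984.17 = 1387.8 kPa.
q_net = 1387.8 − 10.692 = 1377.1 kPa.
q_all(net) = 1377.1 / 3.5 = 393.47 kPa.

q_all(net) ≈ 390 kPa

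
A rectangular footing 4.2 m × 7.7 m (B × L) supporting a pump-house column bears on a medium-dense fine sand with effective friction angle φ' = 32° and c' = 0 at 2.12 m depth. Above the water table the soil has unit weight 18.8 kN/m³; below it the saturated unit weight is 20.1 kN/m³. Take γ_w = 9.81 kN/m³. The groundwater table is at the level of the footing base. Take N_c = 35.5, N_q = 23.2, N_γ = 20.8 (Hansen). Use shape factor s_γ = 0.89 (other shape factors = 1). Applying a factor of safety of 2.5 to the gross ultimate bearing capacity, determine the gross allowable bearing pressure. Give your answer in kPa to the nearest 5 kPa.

Overburden at base level: q = 18.8 × 2.12 = 39.856 kPa.
Below the base the soil is submerged, so the ½γBN_γ term uses γ' = 20.1 − 9.81 = 10.29 kN/m³.
Surcharge term q·N_q = 39.856 × 23.2 = 924.66 kPa; self-weight term 0.5·γ·B·N_γ·s_γ = 0.5 × 10.29 × 4.2 × 20.8 × 0.89 = 400.03 kPa.
q_ult = 924.66 + 400.03 = 1324.7 kPa.
q_all = q_ult / FS = 1324.7 / 2.5 = 529.87 kPa.

q_all ≈ 530 kPa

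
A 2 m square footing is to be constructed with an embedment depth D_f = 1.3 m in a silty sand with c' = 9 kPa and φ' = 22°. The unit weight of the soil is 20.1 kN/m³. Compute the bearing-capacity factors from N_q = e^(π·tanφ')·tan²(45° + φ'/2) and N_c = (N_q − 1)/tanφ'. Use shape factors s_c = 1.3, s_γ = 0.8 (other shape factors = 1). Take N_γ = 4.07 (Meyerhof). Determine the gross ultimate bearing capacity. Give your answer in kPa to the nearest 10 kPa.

tan22° = 0.404, so N_q = e^(π×0.404)·tan²(56°) = 3.558 × 2.198 = 7.82.
N_c = (7.82 − 1)/tan22° = 16.88.
Overburden at base level: q = 20.1 × 1.3 = 26.13 kPa.
Cohesion term c·N_c·s_c = 9 × 16.883 × 1.3 = 197.53 kPa; surcharge term q·N_q = 26.13 × 7.8211 = 204.37 kPa; self-weight term 0.5·γ·B·N_γ·s_γ = 0.5 × 20.1 × 2 × 4.07 × 0.8 = 65.446 kPa.
q_ult = 197.53 + 204.37 + 65.446 = 467.34 kPa.

q_ult ≈ 470 kPa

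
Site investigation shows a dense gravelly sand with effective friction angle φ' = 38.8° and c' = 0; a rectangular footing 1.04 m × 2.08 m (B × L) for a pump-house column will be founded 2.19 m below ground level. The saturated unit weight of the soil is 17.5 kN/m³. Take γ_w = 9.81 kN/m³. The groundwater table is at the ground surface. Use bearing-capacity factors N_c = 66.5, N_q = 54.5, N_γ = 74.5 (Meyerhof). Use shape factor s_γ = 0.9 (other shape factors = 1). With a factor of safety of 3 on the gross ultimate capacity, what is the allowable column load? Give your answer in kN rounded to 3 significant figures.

P_all ≈ 855 kN

γ' = 17.5 − 9.81 = 7.69 kN/m³ (submerged throughout). q = 7.69 × 2.19 = 16.841 kPa; the same γ' applies in the ½γBN_γ term.
q·N_q = 16.841 × 54.5 = 917.84 kPa
0.5·γ·B·N_γ·s_γ = 0.5 × 7.69 × 1.04 × 74.5 × 0.9 = 268.12 kPa
q_ult = 917.84 + 268.12 = 1186 kPa.
Gross allowable pressure q_all = 1186 / 3 = 395.32 kPa.
Footing area = 2.1632 m², so allowable column load = 395.32 × 2.1632 = 855.16 kN.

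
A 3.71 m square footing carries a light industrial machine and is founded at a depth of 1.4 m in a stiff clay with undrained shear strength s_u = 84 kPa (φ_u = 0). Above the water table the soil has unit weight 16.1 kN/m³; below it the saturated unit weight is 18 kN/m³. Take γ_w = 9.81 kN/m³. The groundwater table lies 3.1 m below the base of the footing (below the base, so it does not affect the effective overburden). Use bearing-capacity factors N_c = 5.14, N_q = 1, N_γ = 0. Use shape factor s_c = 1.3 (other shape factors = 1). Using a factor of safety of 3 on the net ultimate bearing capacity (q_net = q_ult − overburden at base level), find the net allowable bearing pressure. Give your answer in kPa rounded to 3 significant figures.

q_all(net) ≈ 187 kPa

Overburden at base level: q = 16.1 × 1.4 = 22.54 kPa.
Cohesion term c·N_c·s_c = 84 × 5.14 × 1.3 = 561.29 kPa; surcharge term q·N_q = 22.54 × 1 = 22.54 kPa.
q_ult = 561.29 + 22.54 = 583.83 kPa.
q_net = 583.83 − 22.54 = 561.29 kPa.
q_all(net) = 561.29 / 3 = 187.1 kPa.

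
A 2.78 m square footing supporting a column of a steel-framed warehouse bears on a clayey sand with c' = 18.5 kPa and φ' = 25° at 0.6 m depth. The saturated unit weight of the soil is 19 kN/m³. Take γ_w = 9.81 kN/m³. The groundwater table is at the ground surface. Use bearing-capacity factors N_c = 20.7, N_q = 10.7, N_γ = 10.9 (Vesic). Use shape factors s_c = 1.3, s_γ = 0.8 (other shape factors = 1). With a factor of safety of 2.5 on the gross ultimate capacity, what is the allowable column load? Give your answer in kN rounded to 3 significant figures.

P_all ≈ 2070 kN

γ' = 19 − 9.81 = 9.19 kN/m³ (submerged throughout). q = 9.19 × 0.6 = 5.514 kPa; the same γ' applies in the ½γBN_γ term.
c·N_c·s_c = 18.5 × 20.7 × 1.3 = 497.83 kPa
q·N_q = 5.514 × 10.7 = 59 kPa
0.5·γ·B·N_γ·s_γ = 0.5 × 9.19 × 2.78 × 10.9 × 0.8 = 111.39 kPa
q_ult = 497.83 + 59 + 111.39 = 668.22 kPa.
Gross allowable pressure q_all = 668.22 / 2.5 = 267.29 kPa.
Footing area = 7.7284 m², so allowable column load = 267.29 × 7.7284 = 2065.7 kN.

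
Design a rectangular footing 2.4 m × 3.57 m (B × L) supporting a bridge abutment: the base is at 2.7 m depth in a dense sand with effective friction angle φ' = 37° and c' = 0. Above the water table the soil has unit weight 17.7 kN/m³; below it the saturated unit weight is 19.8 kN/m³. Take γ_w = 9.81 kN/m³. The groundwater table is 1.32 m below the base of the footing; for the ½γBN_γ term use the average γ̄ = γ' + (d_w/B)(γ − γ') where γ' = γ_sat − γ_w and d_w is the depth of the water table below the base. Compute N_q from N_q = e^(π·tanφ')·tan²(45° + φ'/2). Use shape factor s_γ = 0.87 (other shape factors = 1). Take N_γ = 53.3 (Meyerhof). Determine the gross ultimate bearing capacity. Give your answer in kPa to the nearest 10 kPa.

tan37° = 0.7536, so N_q = e^(π×0.7536)·tan²(63.5°) = 10.669 × 4.023 = 42.92.
Effective surcharge at the founding depth q = γ·D_f = 17.7 × 2.7 = 47.79 kPa.
With d_w = 1.32 m < B, γ̄ = 9.99 + (1.32/2.4) × (17.7 − 9.99) = 14.23 kN/m³.
q_ult = q·N_q + 0.5·γ·B·N_γ·s_γ
     = 47.79 × 42.92 + 0.5 × 14.23 × 2.4 × 53.3 × 0.87
     = 2051.1 + 791.86 = 2843 kPa.

q_ult ≈ 2840 kPa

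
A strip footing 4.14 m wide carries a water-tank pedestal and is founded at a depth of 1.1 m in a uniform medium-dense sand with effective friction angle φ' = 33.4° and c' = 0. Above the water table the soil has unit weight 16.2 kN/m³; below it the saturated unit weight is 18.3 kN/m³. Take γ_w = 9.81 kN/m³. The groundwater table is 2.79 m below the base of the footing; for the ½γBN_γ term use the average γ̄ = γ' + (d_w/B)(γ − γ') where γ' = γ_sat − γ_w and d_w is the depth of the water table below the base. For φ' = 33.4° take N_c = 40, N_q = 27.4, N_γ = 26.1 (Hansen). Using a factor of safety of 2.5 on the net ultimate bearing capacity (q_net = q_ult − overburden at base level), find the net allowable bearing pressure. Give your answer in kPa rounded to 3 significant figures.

q = γ·D_f = 16.2 × 1.1 = 17.82 kPa.
γ' = 8.49 kN/m³; averaging over the depth B below the base, γ̄ = γ' + (d_w/B)(γ − γ') = 13.686 kN/m³.
q·N_q = 17.82 × 27.4 = 488.27 kPa
0.5·γ·B·N_γ = 0.5 × 13.686 × 4.14 × 26.1 = 739.41 kPa
q_ult = 488.27 + 739.41 = 1227.7 kPa.
q_net = 1227.7 − 17.82 = 1209.9 kPa.
q_all(net) = 1209.9 / 2.5 = 483.94 kPa.

q_all(net) ≈ 484 kPa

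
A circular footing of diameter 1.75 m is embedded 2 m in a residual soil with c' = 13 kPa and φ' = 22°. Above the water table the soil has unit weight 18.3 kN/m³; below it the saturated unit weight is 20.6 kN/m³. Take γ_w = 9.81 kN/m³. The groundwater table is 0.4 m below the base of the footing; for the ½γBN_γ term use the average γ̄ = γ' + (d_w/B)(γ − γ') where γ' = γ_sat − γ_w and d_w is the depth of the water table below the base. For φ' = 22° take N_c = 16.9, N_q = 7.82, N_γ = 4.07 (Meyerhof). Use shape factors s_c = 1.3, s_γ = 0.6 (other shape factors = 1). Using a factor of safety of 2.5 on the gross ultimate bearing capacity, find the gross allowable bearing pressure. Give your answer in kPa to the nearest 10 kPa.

Effective surcharge at the founding depth q = γ·D_f = 18.3 × 2 = 36.6 kPa.
With d_w = 0.4 m < B, γ̄ = 10.79 + (0.4/1.75) × (18.3 − 10.79) = 12.507 kN/m³.
q_ult = c·N_c·s_c + q·N_q + 0.5·γ·B·N_γ·s_γ
     = 13 × 16.9 × 1.3 + 36.6 × 7.82 + 0.5 × 12.507 × 1.75 × 4.07 × 0.6
     = 285.61 + 286.21 + 26.723 = 598.55 kPa.
q_all = 598.55 / 2.5 = 239.42 kPa.

q_all ≈ 240 kPa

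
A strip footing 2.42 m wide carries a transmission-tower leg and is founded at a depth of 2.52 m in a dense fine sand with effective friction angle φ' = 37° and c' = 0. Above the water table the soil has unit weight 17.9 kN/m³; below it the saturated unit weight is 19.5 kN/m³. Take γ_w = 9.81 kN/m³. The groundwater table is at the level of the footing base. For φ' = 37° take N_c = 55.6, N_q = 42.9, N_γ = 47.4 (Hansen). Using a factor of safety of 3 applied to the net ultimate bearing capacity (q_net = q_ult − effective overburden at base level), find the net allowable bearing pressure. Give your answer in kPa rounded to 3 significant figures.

q = γ·D_f = 17.9 × 2.52 = 45.108 kPa.
For the ½γBN_γ term take γ' = 19.5 − 9.81 = 9.69 kN/m³ (soil below base is submerged).
q·N_q = 45.108 × 42.9 = 1935.1 kPa
0.5·γ·B·N_γ = 0.5 × 9.69 × 2.42 × 47.4 = 555.76 kPa
q_ult = 1935.1 + 555.76 = 2490.9 kPa.
Net ultimate: q_net = 2490.9 − 45.108 = 2445.8 kPa.
q_all(net) = 2445.8 / 3 = 815.26 kPa.

q_all(net) ≈ 815 kPa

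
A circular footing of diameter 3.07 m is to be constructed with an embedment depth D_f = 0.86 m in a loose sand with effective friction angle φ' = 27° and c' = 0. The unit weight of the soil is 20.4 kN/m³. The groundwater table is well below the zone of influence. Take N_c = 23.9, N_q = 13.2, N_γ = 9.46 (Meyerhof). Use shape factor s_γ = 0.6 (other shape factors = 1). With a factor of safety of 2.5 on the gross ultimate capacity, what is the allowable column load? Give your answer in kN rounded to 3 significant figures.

Overburden at base level: q = 20.4 × 0.86 = 17.544 kPa.
Surcharge term q·N_q = 17.544 × 13.2 = 231.58 kPa; self-weight term 0.5·γ·B·N_γ·s_γ = 0.5 × 20.4 × 3.07 × 9.46 × 0.6 = 177.74 kPa.
q_ult = 231.58 + 177.74 = 409.32 kPa.
Gross allowable pressure q_all = 409.32 / 2.5 = 163.73 kPa.
Footing area = 7.4023 m², so allowable column load = 163.73 × 7.4023 = 1212 kN.

P_all ≈ 1210 kN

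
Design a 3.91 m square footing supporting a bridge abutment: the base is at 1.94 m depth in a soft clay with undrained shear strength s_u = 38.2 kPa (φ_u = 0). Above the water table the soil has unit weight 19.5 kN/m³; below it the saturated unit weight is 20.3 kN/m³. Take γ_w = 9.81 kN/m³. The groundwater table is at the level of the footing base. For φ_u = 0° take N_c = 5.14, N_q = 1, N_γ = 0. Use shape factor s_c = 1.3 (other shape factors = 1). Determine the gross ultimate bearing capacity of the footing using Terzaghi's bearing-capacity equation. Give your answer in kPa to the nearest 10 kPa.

q = γ·D_f = 19.5 × 1.94 = 37.83 kPa.
c·N_c·s_c = 38.2 × 5.14 × 1.3 = 255.25 kPa
q·N_q = 37.83 × 1 = 37.83 kPa
q_ult = 255.25 + 37.83 = 293.08 kPa.

q_ult ≈ 290 kPa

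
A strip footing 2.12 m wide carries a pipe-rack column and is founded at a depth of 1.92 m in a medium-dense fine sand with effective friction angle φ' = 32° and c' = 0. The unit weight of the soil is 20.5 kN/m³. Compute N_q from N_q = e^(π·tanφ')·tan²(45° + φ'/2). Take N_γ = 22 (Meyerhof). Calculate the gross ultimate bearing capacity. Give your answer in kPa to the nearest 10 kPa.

q_ult ≈ 1390 kPa

tan32° = 0.6249, so N_q = e^(π×0.6249)·tan²(61°) = 7.121 × 3.255 = 23.18.
q = γ·D_f = 20.5 × 1.92 = 39.36 kPa.
q·N_q = 39.36 × 23.177 = 912.24 kPa
0.5·γ·B·N_γ = 0.5 × 20.5 × 2.12 × 22 = 478.06 kPa
q_ult = 912.24 + 478.06 = 1390.3 kPa.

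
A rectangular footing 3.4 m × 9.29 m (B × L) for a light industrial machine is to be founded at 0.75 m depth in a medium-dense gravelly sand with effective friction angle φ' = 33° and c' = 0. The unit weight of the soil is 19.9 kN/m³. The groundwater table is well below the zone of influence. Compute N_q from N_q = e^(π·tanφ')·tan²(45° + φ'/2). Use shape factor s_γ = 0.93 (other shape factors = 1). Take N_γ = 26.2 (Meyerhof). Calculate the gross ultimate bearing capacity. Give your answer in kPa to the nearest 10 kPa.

tan33° = 0.6494, so N_q = e^(π×0.6494)·tan²(61.5°) = 7.692 × 3.392 = 26.09.
q = γ·D_f = 19.9 × 0.75 = 14.925 kPa.
q·N_q = 14.925 × 26.092 = 389.42 kPa
0.5·γ·B·N_γ·s_γ = 0.5 × 19.9 × 3.4 × 26.2 × 0.93 = 824.3 kPa
q_ult = 389.42 + 824.3 = 1213.7 kPa.

q_ult ≈ 1210 kPa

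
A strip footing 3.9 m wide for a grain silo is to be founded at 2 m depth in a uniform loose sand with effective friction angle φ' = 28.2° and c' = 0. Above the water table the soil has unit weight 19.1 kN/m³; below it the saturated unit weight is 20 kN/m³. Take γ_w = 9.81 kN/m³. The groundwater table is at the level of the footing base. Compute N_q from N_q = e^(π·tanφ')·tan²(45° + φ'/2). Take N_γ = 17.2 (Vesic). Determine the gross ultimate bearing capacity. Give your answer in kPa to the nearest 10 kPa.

tan28.2° = 0.5362, so N_q = e^(π×0.5362)·tan²(59.1°) = 5.39 × 2.792 = 15.05.
q = γ·D_f = 19.1 × 2 = 38.2 kPa.
For the ½γBN_γ term take γ' = 20 − 9.81 = 10.19 kN/m³ (soil below base is submerged).
q·N_q = 38.2 × 15.047 = 574.81 kPa
0.5·γ·B·N_γ = 0.5 × 10.19 × 3.9 × 17.2 = 341.77 kPa
q_ult = 574.81 + 341.77 = 916.58 kPa.

q_ult ≈ 920 kPa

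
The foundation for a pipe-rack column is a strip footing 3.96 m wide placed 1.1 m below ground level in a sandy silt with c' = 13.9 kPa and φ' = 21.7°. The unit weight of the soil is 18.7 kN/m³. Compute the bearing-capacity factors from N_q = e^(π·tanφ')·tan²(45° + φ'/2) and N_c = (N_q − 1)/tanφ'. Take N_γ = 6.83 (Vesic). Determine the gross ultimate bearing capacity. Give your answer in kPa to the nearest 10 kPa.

tan21.7° = 0.3979, so N_q = e^(π×0.3979)·tan²(55.85°) = 3.491 × 2.173 = 7.59.
N_c = (7.59 − 1)/tan21.7° = 16.55.
Effective surcharge at the founding depth q = γ·D_f = 18.7 × 1.1 = 20.57 kPa.
q_ult = c·N_c + q·N_q + 0.5·γ·B·N_γ
     = 13.9 × 16.553 + 20.57 × 7.5871 + 0.5 × 18.7 × 3.96 × 6.83
     = 230.08 + 156.07 + 252.89 = 639.04 kPa.

q_ult ≈ 640 kPa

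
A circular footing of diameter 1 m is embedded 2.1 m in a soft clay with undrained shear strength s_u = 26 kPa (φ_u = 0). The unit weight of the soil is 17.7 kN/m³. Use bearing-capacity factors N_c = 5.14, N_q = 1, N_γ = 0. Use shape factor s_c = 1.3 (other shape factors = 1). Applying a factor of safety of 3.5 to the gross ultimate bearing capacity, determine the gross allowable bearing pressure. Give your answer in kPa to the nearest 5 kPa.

q_all ≈ 60 kPa

Effective surcharge at the founding depth q = γ·D_f = 17.7 × 2.1 = 37.17 kPa.
q_ult = c·N_c·s_c + q·N_q
     = 26 × 5.14 × 1.3 + 37.17 × 1
     = 173.73 + 37.17 = 210.9 kPa.
q_all = q_ult / FS = 210.9 / 3.5 = 60.258 kPa.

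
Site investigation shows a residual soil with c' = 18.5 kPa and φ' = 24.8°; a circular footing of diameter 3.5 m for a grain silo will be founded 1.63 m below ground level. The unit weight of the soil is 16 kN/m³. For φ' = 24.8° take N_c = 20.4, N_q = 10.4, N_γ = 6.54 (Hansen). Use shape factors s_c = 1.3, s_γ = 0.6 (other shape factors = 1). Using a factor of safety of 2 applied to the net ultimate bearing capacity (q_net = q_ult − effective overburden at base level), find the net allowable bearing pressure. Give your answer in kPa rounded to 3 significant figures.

Effective surcharge at the founding depth q = γ·D_f = 16 × 1.63 = 26.08 kPa.
q_ult = c·N_c·s_c + q·N_q + 0.5·γ·B·N_γ·s_γ
     = 18.5 × 20.4 × 1.3 + 26.08 × 10.4 + 0.5 × 16 × 3.5 × 6.54 × 0.6
     = 490.62 + 271.23 + 109.87 = 871.72 kPa.
Net ultimate: q_net = 871.72 − 26.08 = 845.64 kPa.
q_all(net) = 845.64 / 2 = 422.82 kPa.

q_all(net) ≈ 423 kPa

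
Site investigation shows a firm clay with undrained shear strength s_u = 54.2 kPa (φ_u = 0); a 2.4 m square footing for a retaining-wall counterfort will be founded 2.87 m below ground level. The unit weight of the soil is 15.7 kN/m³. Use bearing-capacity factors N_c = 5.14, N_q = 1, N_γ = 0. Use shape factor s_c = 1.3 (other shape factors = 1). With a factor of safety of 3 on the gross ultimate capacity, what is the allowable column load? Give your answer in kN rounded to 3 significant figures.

P_all ≈ 782 kN

q = γ·D_f = 15.7 × 2.87 = 45.059 kPa.
c·N_c·s_c = 54.2 × 5.14 × 1.3 = 362.16 kPa
q·N_q = 45.059 × 1 = 45.059 kPa
q_ult = 362.16 + 45.059 = 407.22 kPa.
Gross allowable pressure q_all = 407.22 / 3 = 135.74 kPa.
Footing area = 5.76 m², so allowable column load = 135.74 × 5.76 = 781.87 kN.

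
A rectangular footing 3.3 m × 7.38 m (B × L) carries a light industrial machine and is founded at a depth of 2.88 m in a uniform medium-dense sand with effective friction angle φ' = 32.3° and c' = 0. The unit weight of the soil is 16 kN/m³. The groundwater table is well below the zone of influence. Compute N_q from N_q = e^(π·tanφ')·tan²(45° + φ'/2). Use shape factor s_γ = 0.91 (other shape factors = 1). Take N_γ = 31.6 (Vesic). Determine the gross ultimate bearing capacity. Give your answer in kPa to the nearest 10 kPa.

tan32.3° = 0.6322, so N_q = e^(π×0.6322)·tan²(61.15°) = 7.287 × 3.295 = 24.01.
q = γ·D_f = 16 × 2.88 = 46.08 kPa.
q·N_q = 46.08 × 24.01 = 1106.4 kPa
0.5·γ·B·N_γ·s_γ = 0.5 × 16 × 3.3 × 31.6 × 0.91 = 759.16 kPa
q_ult = 1106.4 + 759.16 = 1865.5 kPa.

q_ult ≈ 1870 kPa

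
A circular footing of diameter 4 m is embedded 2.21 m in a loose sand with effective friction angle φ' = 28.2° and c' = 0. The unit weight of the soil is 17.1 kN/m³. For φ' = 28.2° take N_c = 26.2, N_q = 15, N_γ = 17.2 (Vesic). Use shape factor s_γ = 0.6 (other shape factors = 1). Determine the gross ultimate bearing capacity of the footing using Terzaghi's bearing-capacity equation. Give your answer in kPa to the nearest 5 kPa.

Overburden at base level: q = 17.1 × 2.21 = 37.791 kPa.
Surcharge term q·N_q = 37.791 × 15 = 566.87 kPa; self-weight term 0.5·γ·B·N_γ·s_γ = 0.5 × 17.1 × 4 × 17.2 × 0.6 = 352.94 kPa.
q_ult = 566.87 + 352.94 = 919.81 kPa.

q_ult ≈ 920 kPa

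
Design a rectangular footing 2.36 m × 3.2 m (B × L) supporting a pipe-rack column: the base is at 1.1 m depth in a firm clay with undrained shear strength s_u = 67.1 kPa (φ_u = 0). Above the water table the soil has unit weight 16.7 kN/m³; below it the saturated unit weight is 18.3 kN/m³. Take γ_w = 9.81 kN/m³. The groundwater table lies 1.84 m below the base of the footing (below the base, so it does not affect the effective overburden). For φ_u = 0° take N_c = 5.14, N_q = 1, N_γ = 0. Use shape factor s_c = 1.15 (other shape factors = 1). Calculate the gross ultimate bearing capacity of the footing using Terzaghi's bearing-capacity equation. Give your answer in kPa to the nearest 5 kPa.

q_ult ≈ 415 kPa

Effective surcharge at the founding depth q = γ·D_f = 16.7 × 1.1 = 18.37 kPa.
q_ult = c·N_c·s_c + q·N_q
     = 67.1 × 5.14 × 1.15 + 18.37 × 1
     = 396.63 + 18.37 = 415 kPa.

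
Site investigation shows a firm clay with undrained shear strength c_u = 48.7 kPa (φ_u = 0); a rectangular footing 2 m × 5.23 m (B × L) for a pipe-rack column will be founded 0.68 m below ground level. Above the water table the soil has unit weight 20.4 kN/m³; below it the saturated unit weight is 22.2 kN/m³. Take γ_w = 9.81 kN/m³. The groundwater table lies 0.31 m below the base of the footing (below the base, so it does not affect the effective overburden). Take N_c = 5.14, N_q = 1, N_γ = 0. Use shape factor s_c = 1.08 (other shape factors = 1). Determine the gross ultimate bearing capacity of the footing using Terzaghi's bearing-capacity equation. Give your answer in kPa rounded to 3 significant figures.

q_ult ≈ 284 kPa

Effective surcharge at the founding depth q = γ·D_f = 20.4 × 0.68 = 13.872 kPa.
q_ult = c·N_c·s_c + q·N_q
     = 48.7 × 5.14 × 1.08 + 13.872 × 1
     = 270.34 + 13.872 = 284.22 kPa.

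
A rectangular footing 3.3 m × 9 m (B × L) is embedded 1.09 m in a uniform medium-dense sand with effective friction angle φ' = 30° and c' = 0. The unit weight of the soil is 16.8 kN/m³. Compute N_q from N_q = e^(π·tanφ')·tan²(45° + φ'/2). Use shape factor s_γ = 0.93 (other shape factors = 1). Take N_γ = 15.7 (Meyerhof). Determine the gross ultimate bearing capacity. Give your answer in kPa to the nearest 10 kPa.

q_ult ≈ 740 kPa

tan30° = 0.5774, so N_q = e^(π×0.5774)·tan²(60°) = 6.134 × 3.0 = 18.4.
Overburden at base level: q = 16.8 × 1.09 = 18.312 kPa.
Surcharge term q·N_q = 18.312 × 18.401 = 336.96 kPa; self-weight term 0.5·γ·B·N_γ·s_γ = 0.5 × 16.8 × 3.3 × 15.7 × 0.93 = 404.74 kPa.
q_ult = 336.96 + 404.74 = 741.7 kPa.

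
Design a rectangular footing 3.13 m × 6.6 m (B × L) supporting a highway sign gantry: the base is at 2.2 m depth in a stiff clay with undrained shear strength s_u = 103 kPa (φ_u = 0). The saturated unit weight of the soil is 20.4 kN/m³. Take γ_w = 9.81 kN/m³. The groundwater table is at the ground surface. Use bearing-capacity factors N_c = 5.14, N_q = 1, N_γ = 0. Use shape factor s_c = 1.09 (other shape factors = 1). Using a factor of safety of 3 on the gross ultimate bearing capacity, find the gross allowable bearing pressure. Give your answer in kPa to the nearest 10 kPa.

q_all ≈ 200 kPa

γ' = 20.4 − 9.81 = 10.59 kN/m³ (submerged throughout). q = 10.59 × 2.2 = 23.298 kPa.
c·N_c·s_c = 103 × 5.14 × 1.09 = 577.07 kPa
q·N_q = 23.298 × 1 = 23.298 kPa
q_ult = 577.07 + 23.298 = 600.37 kPa.
q_all = 600.37 / 3 = 200.12 kPa.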